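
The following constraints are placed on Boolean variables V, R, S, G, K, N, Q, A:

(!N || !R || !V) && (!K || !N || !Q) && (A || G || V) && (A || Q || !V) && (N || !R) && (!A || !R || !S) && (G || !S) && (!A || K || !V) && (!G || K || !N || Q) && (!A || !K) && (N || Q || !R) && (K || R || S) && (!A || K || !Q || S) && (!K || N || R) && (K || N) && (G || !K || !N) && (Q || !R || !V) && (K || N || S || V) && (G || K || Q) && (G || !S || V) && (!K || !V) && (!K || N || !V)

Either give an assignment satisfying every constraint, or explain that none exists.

V = False; R = False; S = False; G = True; K = True; N = True; Q = False; A = False

Set V = False.
Set R = False.
Set S = False.
  then (K || R || S) forces K = True.
  then (!K || N || R) forces N = True.
  then (G || !K || !N) forces G = True.
  then (!K || !N || !Q) forces Q = False.
  then (!A || !K) forces A = False.
All clauses satisfied.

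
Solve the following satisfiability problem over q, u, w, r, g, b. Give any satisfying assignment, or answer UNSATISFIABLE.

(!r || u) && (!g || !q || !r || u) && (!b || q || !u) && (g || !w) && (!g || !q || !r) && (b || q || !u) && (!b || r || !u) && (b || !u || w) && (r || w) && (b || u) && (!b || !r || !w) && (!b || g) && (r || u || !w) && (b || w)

q=T, u=T, w=T, r=F, g=T, b=F

Set q = True.
Set u = True.
Try w = False:
  (b || !u || w) forces b = True.
  (!b || r || !u) forces r = True.
  (!g || !q || !r) forces g = False.
  clause (!b || g) is falsified — backtrack.
So w = True.
  then (g || !w) forces g = True.
  then (!g || !q || !r) forces r = False.
  then (!b || r || !u) forces b = False.
All clauses satisfied.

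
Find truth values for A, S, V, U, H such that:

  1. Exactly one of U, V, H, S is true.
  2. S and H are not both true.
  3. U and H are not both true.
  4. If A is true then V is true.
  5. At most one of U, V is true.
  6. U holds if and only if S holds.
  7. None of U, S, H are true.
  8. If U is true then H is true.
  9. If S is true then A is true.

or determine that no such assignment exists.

A = False, S = False, V = True, U = False, H = False

  (1) {U, V, H, S}: 1 true — exactly one ✓
  (2) S=F, H=F — not both ✓
  (3) U=F, H=F — not both ✓
  (4) A=F ⇒ V: vacuous ✓
  (5) {U, V}: 1 true — at most one ✓
  (6) U=F, S=F — same ✓
  (7) {U, S, H}: 0 true — none ✓
  (8) U=F ⇒ H: vacuous ✓
  (9) S=F ⇒ A: vacuous ✓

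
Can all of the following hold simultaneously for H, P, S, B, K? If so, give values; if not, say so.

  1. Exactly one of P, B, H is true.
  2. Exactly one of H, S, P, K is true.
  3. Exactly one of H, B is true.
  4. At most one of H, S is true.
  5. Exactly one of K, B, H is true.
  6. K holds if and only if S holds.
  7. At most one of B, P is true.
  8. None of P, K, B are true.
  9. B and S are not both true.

H = True, P = False, S = False, B = False, K = False

  (1) {P, B, H}: 1 true — exactly one ✓
  (2) {H, S, P, K}: 1 true — exactly one ✓
  (3) {H, B}: 1 true — exactly one ✓
  (4) {H, S}: 1 true — at most one ✓
  (5) {K, B, H}: 1 true — exactly one ✓
  (6) K=F, S=F — same ✓
  (7) {B, P}: 0 true — at most one ✓
  (8) {P, K, B}: 0 true — none ✓
  (9) B=F, S=F — not both ✓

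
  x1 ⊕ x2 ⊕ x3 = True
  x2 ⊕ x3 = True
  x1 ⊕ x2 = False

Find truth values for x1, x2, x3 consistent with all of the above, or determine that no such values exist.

x1: False, x2: False, x3: True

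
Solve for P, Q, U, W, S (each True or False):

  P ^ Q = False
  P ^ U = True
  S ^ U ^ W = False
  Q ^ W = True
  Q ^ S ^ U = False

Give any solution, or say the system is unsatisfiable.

Unsatisfiable

Adding constraints 3, 4, 5 mod 2: every variable appears an even number of times on the left, so the left side is 0.
But the right sides sum to 1 (mod 2). 0 ≠ 1 — the system is inconsistent.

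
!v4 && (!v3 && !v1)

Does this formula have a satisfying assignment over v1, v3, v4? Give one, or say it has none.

v1 = False, v3 = False, v4 = False

  !v4 = True
  !v3 && !v1 = True
    !v3 = True
    !v1 = True
Both conjuncts True, so the formula holds.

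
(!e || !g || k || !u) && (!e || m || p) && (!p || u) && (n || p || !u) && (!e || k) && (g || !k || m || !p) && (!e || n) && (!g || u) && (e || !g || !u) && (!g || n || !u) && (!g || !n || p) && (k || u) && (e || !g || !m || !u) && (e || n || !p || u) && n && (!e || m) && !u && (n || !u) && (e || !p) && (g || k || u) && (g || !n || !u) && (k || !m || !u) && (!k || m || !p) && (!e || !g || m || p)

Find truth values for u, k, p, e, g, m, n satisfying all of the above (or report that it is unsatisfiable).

Unit clause (n) forces n = True.
Unit clause (!u) forces u = False.
In (!p || u) only !p is left, so p = False.
In (!g || u) only !g is left, so g = False.
In (k || u) only k is left, so k = True.
Set e = True.
  then (!e || m || p) forces m = True.
All clauses satisfied.

u: False, k: True, p: False, e: True, g: False, m: True, n: True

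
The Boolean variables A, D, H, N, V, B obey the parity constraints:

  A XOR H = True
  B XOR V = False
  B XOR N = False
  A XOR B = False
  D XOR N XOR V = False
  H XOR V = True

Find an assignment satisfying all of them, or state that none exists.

A = True, D = False, H = False, N = True, V = True, B = True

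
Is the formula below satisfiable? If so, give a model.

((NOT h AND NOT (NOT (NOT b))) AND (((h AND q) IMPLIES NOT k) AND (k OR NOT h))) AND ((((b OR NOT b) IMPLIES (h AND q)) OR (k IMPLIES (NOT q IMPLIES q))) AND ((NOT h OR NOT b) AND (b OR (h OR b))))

Case h = True: the conjunct NOT h is False.
Case h = False: the formula simplifies to NOT (NOT (NOT b)) AND ((NOT ((b OR NOT b)) OR (k IMPLIES (NOT q IMPLIES q))) AND (b OR b)).
  b = True: the conjunct NOT (NOT (NOT b)) becomes NOT (NOT False) = False.
  b = False: the conjunct b OR b becomes False OR False = False.
Both cases fail — unsatisfiable.

The formula is unsatisfiable.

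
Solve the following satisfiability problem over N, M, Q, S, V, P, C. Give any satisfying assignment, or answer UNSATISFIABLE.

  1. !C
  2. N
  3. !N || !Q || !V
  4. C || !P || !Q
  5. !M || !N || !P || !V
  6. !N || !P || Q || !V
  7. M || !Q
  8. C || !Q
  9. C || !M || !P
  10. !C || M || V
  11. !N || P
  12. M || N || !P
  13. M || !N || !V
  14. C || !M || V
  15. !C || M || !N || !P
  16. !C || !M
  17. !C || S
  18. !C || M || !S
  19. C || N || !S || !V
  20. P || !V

N = True, M = False, Q = False, S = True, V = False, P = True, C = False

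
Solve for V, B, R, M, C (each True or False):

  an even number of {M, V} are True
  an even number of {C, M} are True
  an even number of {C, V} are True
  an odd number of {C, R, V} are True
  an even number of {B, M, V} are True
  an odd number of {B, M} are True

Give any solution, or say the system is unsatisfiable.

V = True; B = False; R = True; M = True; C = True

{M, V}: 2 true → even ✓
{C, M}: 2 true → even ✓
{C, V}: 2 true → even ✓
{C, R, V}: 3 true → odd ✓
{B, M, V}: 2 true → even ✓
{B, M}: 1 true → odd ✓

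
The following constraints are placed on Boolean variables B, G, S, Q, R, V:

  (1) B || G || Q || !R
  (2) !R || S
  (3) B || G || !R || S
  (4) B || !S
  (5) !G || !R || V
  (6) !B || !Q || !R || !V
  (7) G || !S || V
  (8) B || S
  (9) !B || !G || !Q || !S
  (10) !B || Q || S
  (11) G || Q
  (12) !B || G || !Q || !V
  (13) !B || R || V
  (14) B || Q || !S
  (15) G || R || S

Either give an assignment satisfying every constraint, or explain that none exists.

Try B = False:
  (B || !S) forces S = False.
  clause (B || S) is falsified — backtrack.
So B = True.
Set G = True.
Set S = True.
  then (!B || !G || !Q || !S) forces Q = False.
Set R = True.
  then (!G || !R || V) forces V = True.
All clauses satisfied.

B = True, G = True, S = True, Q = False, R = True, V = True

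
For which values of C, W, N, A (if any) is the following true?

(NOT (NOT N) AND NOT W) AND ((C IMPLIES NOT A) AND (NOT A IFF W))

C: False, W: False, N: True, A: True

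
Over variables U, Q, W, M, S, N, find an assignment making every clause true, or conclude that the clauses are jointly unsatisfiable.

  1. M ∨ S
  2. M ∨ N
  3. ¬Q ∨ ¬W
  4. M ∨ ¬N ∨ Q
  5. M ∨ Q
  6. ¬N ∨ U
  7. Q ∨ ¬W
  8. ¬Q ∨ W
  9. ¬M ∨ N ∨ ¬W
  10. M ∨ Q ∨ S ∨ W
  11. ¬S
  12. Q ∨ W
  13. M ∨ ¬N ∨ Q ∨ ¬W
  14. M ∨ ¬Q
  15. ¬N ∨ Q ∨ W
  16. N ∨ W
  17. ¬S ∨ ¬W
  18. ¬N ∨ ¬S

UNSATISFIABLE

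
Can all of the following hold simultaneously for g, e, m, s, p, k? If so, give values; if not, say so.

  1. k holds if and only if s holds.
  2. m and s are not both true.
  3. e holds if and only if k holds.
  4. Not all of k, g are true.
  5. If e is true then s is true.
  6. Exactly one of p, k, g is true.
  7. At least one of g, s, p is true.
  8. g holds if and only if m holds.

g = True, e = False, m = True, s = False, p = False, k = False

  (1) k=F, s=F — same ✓
  (2) m=T, s=F — not both ✓
  (3) e=F, k=F — same ✓
  (4) {k, g}: 1/2 true — not all ✓
  (5) e=F ⇒ s: vacuous ✓
  (6) {p, k, g}: 1 true — exactly one ✓
  (7) {g, s, p}: 1 true — at least one ✓
  (8) g=T, m=T — same ✓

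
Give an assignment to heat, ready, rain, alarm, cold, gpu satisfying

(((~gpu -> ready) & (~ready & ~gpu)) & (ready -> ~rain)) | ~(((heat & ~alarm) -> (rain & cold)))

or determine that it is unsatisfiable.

heat = True; ready = True; rain = False; alarm = False; cold = True; gpu = True

  (((~gpu -> ready) & (~ready & ~gpu)) & (ready -> ~rain)) | ~(((heat & ~alarm) -> (rain & cold))) = True
    ((~gpu -> ready) & (~ready & ~gpu)) & (ready -> ~rain) = False
      (~gpu -> ready) & (~ready & ~gpu) = False
        ~gpu -> ready = True
          ~gpu = False
        ~ready & ~gpu = False
          ~ready = False
          ~gpu = False
      ready -> ~rain = True
        ~rain = True
    ~(((heat & ~alarm) -> (rain & cold))) = True
      (heat & ~alarm) -> (rain & cold) = False
        heat & ~alarm = True
          ~alarm = True
        rain & cold = False
The formula evaluates to True.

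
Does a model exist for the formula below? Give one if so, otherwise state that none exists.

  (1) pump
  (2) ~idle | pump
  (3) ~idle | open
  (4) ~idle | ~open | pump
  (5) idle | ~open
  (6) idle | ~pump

idle = True, pump = True, open = True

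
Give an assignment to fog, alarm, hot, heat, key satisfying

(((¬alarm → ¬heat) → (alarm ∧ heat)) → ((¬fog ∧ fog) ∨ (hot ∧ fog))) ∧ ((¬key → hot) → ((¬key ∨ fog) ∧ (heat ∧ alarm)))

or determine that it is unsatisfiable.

fog=T, alarm=T, hot=F, heat=F, key=F

  ((¬alarm → ¬heat) → (alarm ∧ heat)) → ((¬fog ∧ fog) ∨ (hot ∧ fog)) = True
    (¬alarm → ¬heat) → (alarm ∧ heat) = False
      ¬alarm → ¬heat = True
        ¬alarm = False
        ¬heat = True
      alarm ∧ heat = False
    (¬fog ∧ fog) ∨ (hot ∧ fog) = False
      ¬fog ∧ fog = False
        ¬fog = False
      hot ∧ fog = False
  (¬key → hot) → ((¬key ∨ fog) ∧ (heat ∧ alarm)) = True
    ¬key → hot = False
      ¬key = True
    (¬key ∨ fog) ∧ (heat ∧ alarm) = False
      ¬key ∨ fog = True
        ¬key = True
      heat ∧ alarm = False
Both conjuncts True, so the formula holds.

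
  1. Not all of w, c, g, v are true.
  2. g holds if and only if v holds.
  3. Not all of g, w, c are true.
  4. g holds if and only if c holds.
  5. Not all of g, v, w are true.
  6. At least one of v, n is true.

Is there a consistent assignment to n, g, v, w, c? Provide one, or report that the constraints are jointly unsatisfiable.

n=F, g=T, v=T, w=F, c=T

  (1) {w, c, g, v}: 3/4 true — not all ✓
  (2) g=T, v=T — same ✓
  (3) {g, w, c}: 2/3 true — not all ✓
  (4) g=T, c=T — same ✓
  (5) {g, v, w}: 2/3 true — not all ✓
  (6) {v, n}: 1 true — at least one ✓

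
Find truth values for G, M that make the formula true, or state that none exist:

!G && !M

G = False; M = False

  !G = True
  !M = True
Both conjuncts True, so the formula holds.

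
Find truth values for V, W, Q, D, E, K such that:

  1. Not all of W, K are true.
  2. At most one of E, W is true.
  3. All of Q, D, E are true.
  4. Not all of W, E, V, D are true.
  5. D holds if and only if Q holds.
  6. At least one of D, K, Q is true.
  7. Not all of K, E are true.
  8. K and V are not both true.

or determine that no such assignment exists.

V = True; W = False; Q = True; D = True; E = True; K = False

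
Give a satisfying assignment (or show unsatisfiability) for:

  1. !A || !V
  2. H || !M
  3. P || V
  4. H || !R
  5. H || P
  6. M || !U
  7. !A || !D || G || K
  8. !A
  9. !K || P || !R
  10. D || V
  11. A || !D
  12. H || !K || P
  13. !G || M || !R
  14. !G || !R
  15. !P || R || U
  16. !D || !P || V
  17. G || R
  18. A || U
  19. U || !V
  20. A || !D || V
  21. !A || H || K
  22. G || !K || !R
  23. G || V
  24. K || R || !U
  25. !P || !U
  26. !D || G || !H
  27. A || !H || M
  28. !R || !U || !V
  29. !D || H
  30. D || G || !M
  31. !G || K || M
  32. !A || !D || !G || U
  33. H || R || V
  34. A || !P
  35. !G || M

Unit clause (!A) forces A = False.
In (A || !D) only !D is left, so D = False.
In (A || U) only U is left, so U = True.
In (!P || !U) only !P is left, so P = False.
In (P || V) only V is left, so V = True.
In (H || P) only H is left, so H = True.
In (M || !U) only M is left, so M = True.
In (!R || !U || !V) only !R is left, so R = False.
In (D || G || !M) only G is left, so G = True.
In (K || R || !U) only K is left, so K = True.
All clauses satisfied.

A=F, D=F, K=T, R=F, P=F, G=T, M=T, U=T, V=T, H=T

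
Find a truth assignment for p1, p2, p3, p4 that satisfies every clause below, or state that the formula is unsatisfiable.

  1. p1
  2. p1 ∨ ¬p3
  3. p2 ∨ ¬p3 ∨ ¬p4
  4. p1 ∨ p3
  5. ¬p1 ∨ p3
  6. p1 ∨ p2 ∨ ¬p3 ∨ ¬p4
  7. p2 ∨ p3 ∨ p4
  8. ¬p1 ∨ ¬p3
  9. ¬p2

The formula is unsatisfiable.

Case p1 = True:
  (¬p1 ∨ p3) forces p3 = True.
  Clause (¬p1 ∨ ¬p3) is falsified — contradiction.
Case p1 = False:
  Clause (p1) is falsified — contradiction.
Both cases fail, so the formula is unsatisfiable.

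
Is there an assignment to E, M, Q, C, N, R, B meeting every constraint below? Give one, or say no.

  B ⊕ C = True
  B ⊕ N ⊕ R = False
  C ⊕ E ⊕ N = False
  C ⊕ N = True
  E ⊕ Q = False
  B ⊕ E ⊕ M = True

E: True, M: False, Q: True, C: True, N: False, R: False, B: False

B ⊕ C = F ⊕ T = True ✓
B ⊕ N ⊕ R = F ⊕ F ⊕ F = False ✓
C ⊕ E ⊕ N = T ⊕ T ⊕ F = False ✓
C ⊕ N = T ⊕ F = True ✓
E ⊕ Q = T ⊕ T = False ✓
B ⊕ E ⊕ M = F ⊕ T ⊕ F = True ✓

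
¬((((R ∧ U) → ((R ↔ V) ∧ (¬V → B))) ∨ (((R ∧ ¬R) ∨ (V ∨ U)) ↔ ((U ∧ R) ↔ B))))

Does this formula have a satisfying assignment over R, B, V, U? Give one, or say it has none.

R: True, B: False, V: False, U: True

  ¬((((R ∧ U) → ((R ↔ V) ∧ (¬V → B))) ∨ (((R ∧ ¬R) ∨ (V ∨ U)) ↔ ((U ∧ R) ↔ B)))) = True
    ((R ∧ U) → ((R ↔ V) ∧ (¬V → B))) ∨ (((R ∧ ¬R) ∨ (V ∨ U)) ↔ ((U ∧ R) ↔ B)) = False
      (R ∧ U) → ((R ↔ V) ∧ (¬V → B)) = False
        R ∧ U = True
        (R ↔ V) ∧ (¬V → B) = False
          R ↔ V = False
          ¬V → B = False
            ¬V = True
      ((R ∧ ¬R) ∨ (V ∨ U)) ↔ ((U ∧ R) ↔ B) = False
        (R ∧ ¬R) ∨ (V ∨ U) = True
          R ∧ ¬R = False
            ¬R = False
          V ∨ U = True
        (U ∧ R) ↔ B = False
          U ∧ R = True
The formula evaluates to True.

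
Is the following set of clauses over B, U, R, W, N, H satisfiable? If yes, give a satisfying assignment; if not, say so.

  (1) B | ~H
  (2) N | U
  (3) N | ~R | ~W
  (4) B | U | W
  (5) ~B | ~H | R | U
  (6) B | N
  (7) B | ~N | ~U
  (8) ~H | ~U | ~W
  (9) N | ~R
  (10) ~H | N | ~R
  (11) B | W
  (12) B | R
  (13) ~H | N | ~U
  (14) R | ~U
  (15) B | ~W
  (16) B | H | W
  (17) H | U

B=T, U=T, R=T, W=T, N=T, H=F

Set B = True.
Set U = True.
  then (R | ~U) forces R = True.
  then (N | ~R) forces N = True.
Set W = True.
  then (~H | ~U | ~W) forces H = False.
All clauses satisfied.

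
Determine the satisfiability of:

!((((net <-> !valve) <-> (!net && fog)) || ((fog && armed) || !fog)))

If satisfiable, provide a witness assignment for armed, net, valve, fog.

armed=F, net=F, valve=F, fog=T

  !((((net <-> !valve) <-> (!net && fog)) || ((fog && armed) || !fog))) = True
    ((net <-> !valve) <-> (!net && fog)) || ((fog && armed) || !fog) = False
      (net <-> !valve) <-> (!net && fog) = False
        net <-> !valve = False
          !valve = True
        !net && fog = True
          !net = True
      (fog && armed) || !fog = False
        fog && armed = False
        !fog = False
The formula evaluates to True.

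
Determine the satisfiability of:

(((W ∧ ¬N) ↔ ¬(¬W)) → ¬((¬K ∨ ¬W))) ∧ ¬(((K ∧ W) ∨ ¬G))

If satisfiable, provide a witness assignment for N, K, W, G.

N: True, K: False, W: True, G: True

  ((W ∧ ¬N) ↔ ¬(¬W)) → ¬((¬K ∨ ¬W)) = True
    (W ∧ ¬N) ↔ ¬(¬W) = False
      W ∧ ¬N = False
        ¬N = False
      ¬(¬W) = True
        ¬W = False
    ¬((¬K ∨ ¬W)) = False
      ¬K ∨ ¬W = True
        ¬K = True
        ¬W = False
  ¬(((K ∧ W) ∨ ¬G)) = True
    (K ∧ W) ∨ ¬G = False
      K ∧ W = False
      ¬G = False
Both conjuncts True, so the formula holds.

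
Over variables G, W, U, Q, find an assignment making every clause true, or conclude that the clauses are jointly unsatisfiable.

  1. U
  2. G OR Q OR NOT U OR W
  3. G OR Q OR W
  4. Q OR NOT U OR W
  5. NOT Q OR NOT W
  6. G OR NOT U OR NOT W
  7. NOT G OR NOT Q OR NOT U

G: False; W: False; U: True; Q: True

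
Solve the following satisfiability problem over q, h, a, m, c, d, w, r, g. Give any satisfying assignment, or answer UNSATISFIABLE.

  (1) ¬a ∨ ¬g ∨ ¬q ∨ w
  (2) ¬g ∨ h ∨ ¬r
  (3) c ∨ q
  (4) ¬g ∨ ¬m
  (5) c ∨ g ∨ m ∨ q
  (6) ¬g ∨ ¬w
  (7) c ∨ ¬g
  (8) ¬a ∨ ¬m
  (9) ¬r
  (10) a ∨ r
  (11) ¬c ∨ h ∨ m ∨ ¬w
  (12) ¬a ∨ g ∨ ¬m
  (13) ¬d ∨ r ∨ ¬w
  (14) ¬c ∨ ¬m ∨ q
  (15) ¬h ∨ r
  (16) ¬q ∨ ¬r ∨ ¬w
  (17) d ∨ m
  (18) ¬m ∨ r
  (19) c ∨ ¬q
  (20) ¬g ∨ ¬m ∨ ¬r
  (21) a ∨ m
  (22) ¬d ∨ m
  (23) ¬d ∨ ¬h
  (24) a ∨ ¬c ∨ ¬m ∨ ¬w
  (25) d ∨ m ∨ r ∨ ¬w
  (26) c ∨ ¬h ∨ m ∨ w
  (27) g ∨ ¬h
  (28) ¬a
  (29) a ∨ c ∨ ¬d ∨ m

Case a = True:
  Clause (¬a) is falsified — contradiction.
Case a = False:
  (¬r) forces r = False.
  Clause (a ∨ r) is falsified — contradiction.
Both cases fail, so the formula is unsatisfiable.

No satisfying assignment exists.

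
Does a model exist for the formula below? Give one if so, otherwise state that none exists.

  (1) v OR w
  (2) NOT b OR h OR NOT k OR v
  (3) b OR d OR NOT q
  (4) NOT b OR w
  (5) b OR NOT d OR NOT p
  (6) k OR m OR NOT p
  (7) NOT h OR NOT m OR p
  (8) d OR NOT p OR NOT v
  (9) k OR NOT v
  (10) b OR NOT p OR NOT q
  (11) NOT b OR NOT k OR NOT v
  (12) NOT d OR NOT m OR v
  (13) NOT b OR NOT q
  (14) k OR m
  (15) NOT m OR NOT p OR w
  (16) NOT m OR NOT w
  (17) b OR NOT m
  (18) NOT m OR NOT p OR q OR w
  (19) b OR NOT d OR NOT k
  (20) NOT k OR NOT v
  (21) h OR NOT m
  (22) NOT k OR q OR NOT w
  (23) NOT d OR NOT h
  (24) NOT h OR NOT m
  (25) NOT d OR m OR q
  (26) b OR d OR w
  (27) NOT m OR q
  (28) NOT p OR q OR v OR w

Unsatisfiable

Case v = True:
  (k OR NOT v) forces k = True.
  Clause (NOT k OR NOT v) is falsified — contradiction.
Case v = False:
  (v OR w) forces w = True.
  (NOT m OR NOT w) forces m = False.
  (k OR m) forces k = True.
  (NOT k OR q OR NOT w) forces q = True.
  (NOT b OR NOT q) forces b = False.
  (b OR d OR NOT q) forces d = True.
  Clause (b OR NOT d OR NOT k) is falsified — contradiction.
Both cases fail, so the formula is unsatisfiable.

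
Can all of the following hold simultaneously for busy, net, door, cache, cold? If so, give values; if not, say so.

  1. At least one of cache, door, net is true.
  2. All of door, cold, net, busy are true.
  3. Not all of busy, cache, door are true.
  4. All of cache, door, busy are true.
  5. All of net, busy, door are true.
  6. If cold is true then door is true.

Unsatisfiable

Case cache = True:
  (2) forces door = True.
  (2) forces cold = True.
  (2) forces net = True.
  (2) forces busy = True.
  Constraint (3) is violated (busy=T, cache=T, door=T) — contradiction.
Case cache = False:
  Constraint (4) is violated (cache=F) — contradiction.
Both cases fail — unsatisfiable.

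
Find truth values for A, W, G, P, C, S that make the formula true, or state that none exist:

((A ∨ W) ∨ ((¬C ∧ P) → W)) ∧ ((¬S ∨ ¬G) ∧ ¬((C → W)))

A: False, W: False, G: True, P: True, C: True, S: False

  (A ∨ W) ∨ ((¬C ∧ P) → W) = True
    A ∨ W = False
    (¬C ∧ P) → W = True
      ¬C ∧ P = False
        ¬C = False
  (¬S ∨ ¬G) ∧ ¬((C → W)) = True
    ¬S ∨ ¬G = True
      ¬S = True
      ¬G = False
    ¬((C → W)) = True
      C → W = False
Both conjuncts True, so the formula holds.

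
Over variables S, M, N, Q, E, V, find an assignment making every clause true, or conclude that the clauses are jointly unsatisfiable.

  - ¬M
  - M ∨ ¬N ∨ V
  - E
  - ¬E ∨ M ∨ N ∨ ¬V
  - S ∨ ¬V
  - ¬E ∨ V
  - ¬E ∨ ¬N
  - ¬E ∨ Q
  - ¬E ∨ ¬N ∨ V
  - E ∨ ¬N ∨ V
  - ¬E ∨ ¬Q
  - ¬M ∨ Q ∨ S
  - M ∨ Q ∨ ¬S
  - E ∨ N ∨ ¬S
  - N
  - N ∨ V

Case M = True:
  Clause (¬M) is falsified — contradiction.
Case M = False:
  (E) forces E = True.
  (¬E ∨ V) forces V = True.
  (¬E ∨ M ∨ N ∨ ¬V) forces N = True.
  Clause (¬E ∨ ¬N) is falsified — contradiction.
Both cases fail, so the formula is unsatisfiable.

No satisfying assignment exists.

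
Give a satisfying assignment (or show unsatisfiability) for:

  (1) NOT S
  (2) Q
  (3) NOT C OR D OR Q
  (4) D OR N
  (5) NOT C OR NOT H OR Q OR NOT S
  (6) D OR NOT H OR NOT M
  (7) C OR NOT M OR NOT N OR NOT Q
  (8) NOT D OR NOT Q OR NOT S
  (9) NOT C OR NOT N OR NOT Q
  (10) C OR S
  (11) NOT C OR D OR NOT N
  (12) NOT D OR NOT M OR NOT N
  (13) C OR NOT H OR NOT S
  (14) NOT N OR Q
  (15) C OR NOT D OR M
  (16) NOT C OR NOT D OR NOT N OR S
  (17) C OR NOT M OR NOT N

S=F, N=F, D=T, H=T, C=T, M=T, Q=T

Unit clause (NOT S) forces S = False.
Unit clause (Q) forces Q = True.
In (C OR S) only C is left, so C = True.
In (NOT C OR NOT N OR NOT Q) only NOT N is left, so N = False.
In (D OR N) only D is left, so D = True.
Set H = True.
Set M = True.
All clauses satisfied.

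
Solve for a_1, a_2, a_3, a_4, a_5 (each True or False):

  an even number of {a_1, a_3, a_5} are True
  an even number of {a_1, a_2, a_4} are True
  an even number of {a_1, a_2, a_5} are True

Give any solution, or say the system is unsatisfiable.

a_1 = True; a_2 = False; a_3 = False; a_4 = True; a_5 = True

{a_1, a_3, a_5}: 2 true → even ✓
{a_1, a_2, a_4}: 2 true → even ✓
{a_1, a_2, a_5}: 2 true → even ✓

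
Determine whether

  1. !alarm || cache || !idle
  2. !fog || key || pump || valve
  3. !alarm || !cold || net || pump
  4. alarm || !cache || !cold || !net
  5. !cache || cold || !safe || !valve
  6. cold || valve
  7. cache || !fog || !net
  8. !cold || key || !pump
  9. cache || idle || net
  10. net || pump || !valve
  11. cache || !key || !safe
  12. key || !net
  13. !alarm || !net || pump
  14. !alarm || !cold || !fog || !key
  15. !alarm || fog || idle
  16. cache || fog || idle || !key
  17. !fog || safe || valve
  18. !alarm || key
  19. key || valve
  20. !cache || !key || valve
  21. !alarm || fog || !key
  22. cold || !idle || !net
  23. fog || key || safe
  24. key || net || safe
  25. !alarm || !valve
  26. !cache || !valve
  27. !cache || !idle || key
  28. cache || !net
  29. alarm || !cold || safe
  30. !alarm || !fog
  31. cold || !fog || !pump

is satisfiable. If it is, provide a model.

Set net = False.
Set safe = False.
  then (key || net || safe) forces key = True.
Try pump = False:
  (net || pump || !valve) forces valve = False.
  (cold || valve) forces cold = True.
  (!alarm || !cold || net || pump) forces alarm = False.
  clause (alarm || !cold || safe) is falsified — backtrack.
So pump = True.
Try cold = True:
  (alarm || !cold || safe) forces alarm = True.
  (!alarm || !cold || !fog || !key) forces fog = False.
  clause (!alarm || fog || !key) is falsified — backtrack.
So cold = False.
  then (cold || valve) forces valve = True.
  then (!alarm || !valve) forces alarm = False.
  then (!cache || !valve) forces cache = False.
  then (cold || !fog || !pump) forces fog = False.
  then (cache || idle || net) forces idle = True.
All clauses satisfied.

net: False; safe: False; pump: True; cold: False; idle: True; cache: False; valve: True; key: True; alarm: False; fog: False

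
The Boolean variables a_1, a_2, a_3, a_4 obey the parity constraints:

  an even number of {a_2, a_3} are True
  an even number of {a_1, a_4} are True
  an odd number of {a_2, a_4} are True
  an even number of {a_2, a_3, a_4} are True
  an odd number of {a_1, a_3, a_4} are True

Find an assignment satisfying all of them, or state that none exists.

a_1 = False; a_2 = True; a_3 = True; a_4 = False

{a_2, a_3}: 2 true → even ✓
{a_1, a_4}: 0 true → even ✓
{a_2, a_4}: 1 true → odd ✓
{a_2, a_3, a_4}: 2 true → even ✓
{a_1, a_3, a_4}: 1 true → odd ✓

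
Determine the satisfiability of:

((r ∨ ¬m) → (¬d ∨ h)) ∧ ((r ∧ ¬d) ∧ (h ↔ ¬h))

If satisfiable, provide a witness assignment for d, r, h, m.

The conjunct h ↔ ¬h is unsatisfiable on its own:
  h=F: evaluates to False.
  h=T: evaluates to False.
So the whole conjunction is unsatisfiable.

UNSATISFIABLE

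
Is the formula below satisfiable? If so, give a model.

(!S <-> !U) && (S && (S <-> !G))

S=T, G=F, U=T

  !S <-> !U = True
    !S = False
    !U = False
  S && (S <-> !G) = True
    S <-> !G = True
      !G = True
Both conjuncts True, so the formula holds.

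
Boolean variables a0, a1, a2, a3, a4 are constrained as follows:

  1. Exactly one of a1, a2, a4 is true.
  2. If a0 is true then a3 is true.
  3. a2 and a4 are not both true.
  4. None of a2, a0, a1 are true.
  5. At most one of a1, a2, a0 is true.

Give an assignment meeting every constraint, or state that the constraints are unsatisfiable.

a0 = False, a1 = False, a2 = False, a3 = True, a4 = True

  (1) {a1, a2, a4}: 1 true — exactly one ✓
  (2) a0=F ⇒ a3: vacuous ✓
  (3) a2=F, a4=T — not both ✓
  (4) {a2, a0, a1}: 0 true — none ✓
  (5) {a1, a2, a0}: 0 true — at most one ✓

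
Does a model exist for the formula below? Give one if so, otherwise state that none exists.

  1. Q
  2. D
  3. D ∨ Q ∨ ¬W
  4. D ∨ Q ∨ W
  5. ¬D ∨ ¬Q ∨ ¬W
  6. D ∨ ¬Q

W=F, D=T, Q=T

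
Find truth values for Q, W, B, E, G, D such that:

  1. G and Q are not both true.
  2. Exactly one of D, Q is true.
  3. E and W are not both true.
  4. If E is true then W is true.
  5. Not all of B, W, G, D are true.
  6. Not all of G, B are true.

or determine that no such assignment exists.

Q = False, W = False, B = False, E = False, G = False, D = True

  (1) G=F, Q=F — not both ✓
  (2) {D, Q}: 1 true — exactly one ✓
  (3) E=F, W=F — not both ✓
  (4) E=F ⇒ W: vacuous ✓
  (5) {B, W, G, D}: 1/4 true — not all ✓
  (6) {G, B}: 0/2 true — not all ✓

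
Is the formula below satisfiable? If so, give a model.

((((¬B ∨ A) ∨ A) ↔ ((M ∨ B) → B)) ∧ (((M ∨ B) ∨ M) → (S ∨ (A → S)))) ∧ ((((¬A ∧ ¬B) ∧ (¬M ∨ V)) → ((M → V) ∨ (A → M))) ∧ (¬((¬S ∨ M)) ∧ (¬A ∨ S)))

M=F; A=T; B=F; S=T; V=F

  (((¬B ∨ A) ∨ A) ↔ ((M ∨ B) → B)) ∧ (((M ∨ B) ∨ M) → (S ∨ (A → S))) = True
    ((¬B ∨ A) ∨ A) ↔ ((M ∨ B) → B) = True
      (¬B ∨ A) ∨ A = True
        ¬B ∨ A = True
          ¬B = True
      (M ∨ B) → B = True
        M ∨ B = False
    ((M ∨ B) ∨ M) → (S ∨ (A → S)) = True
      (M ∨ B) ∨ M = False
        M ∨ B = False
      S ∨ (A → S) = True
        A → S = True
  (((¬A ∧ ¬B) ∧ (¬M ∨ V)) → ((M → V) ∨ (A → M))) ∧ (¬((¬S ∨ M)) ∧ (¬A ∨ S)) = True
    ((¬A ∧ ¬B) ∧ (¬M ∨ V)) → ((M → V) ∨ (A → M)) = True
      (¬A ∧ ¬B) ∧ (¬M ∨ V) = False
        ¬A ∧ ¬B = False
          ¬A = False
          ¬B = True
        ¬M ∨ V = True
          ¬M = True
      (M → V) ∨ (A → M) = True
        M → V = True
        A → M = False
    ¬((¬S ∨ M)) ∧ (¬A ∨ S) = True
      ¬((¬S ∨ M)) = True
        ¬S ∨ M = False
          ¬S = False
      ¬A ∨ S = True
        ¬A = False
Both conjuncts True, so the formula holds.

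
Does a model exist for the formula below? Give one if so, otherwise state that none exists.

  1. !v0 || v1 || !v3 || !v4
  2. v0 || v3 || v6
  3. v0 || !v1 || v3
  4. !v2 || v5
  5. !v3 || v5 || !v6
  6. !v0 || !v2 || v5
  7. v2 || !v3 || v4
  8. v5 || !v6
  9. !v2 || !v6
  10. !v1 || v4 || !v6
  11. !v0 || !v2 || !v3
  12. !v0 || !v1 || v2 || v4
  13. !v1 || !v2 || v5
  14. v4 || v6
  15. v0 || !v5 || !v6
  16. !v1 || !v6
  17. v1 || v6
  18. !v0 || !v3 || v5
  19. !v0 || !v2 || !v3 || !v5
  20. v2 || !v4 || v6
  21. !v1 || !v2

v0 = True, v1 = False, v2 = False, v3 = False, v4 = True, v5 = True, v6 = True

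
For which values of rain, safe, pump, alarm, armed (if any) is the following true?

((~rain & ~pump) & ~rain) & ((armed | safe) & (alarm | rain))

rain: False, safe: False, pump: False, alarm: True, armed: True

  (~rain & ~pump) & ~rain = True
    ~rain & ~pump = True
      ~rain = True
      ~pump = True
    ~rain = True
  (armed | safe) & (alarm | rain) = True
    armed | safe = True
    alarm | rain = True
Both conjuncts True, so the formula holds.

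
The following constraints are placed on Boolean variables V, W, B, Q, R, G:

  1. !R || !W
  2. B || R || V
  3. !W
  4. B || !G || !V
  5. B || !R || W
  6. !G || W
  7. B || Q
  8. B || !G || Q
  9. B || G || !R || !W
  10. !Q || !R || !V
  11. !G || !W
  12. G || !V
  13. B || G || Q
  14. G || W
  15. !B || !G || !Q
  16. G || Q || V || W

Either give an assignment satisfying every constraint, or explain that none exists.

Unsatisfiable — no assignment works.

Case W = True:
  Clause (!W) is falsified — contradiction.
Case W = False:
  (!G || W) forces G = False.
  Clause (G || W) is falsified — contradiction.
Both cases fail, so the formula is unsatisfiable.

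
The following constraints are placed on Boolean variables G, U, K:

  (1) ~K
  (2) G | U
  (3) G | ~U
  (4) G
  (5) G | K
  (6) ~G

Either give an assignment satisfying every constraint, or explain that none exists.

Case G = True:
  Clause (~G) is falsified — contradiction.
Case G = False:
  Clause (G) is falsified — contradiction.
Both cases fail, so the formula is unsatisfiable.

UNSATISFIABLE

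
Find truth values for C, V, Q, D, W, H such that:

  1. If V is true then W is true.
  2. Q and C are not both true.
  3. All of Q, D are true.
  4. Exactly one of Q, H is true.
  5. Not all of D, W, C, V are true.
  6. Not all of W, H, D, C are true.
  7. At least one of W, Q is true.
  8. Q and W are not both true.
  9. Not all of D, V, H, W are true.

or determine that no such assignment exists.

C = False, V = False, Q = True, D = True, W = False, H = False

  (1) V=F ⇒ W: vacuous ✓
  (2) Q=T, C=F — not both ✓
  (3) {Q, D}: all 2 true ✓
  (4) {Q, H}: 1 true — exactly one ✓
  (5) {D, W, C, V}: 1/4 true — not all ✓
  (6) {W, H, D, C}: 1/4 true — not all ✓
  (7) {W, Q}: 1 true — at least one ✓
  (8) Q=T, W=F — not both ✓
  (9) {D, V, H, W}: 1/4 true — not all ✓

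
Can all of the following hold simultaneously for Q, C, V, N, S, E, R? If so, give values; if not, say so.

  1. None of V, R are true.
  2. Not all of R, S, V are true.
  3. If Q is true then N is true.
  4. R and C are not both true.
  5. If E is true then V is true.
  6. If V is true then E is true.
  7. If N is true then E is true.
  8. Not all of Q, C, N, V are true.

Q = False, C = False, V = False, N = False, S = False, E = False, R = False

  (1) {V, R}: 0 true — none ✓
  (2) {R, S, V}: 0/3 true — not all ✓
  (3) Q=F ⇒ N: vacuous ✓
  (4) R=F, C=F — not both ✓
  (5) E=F ⇒ V: vacuous ✓
  (6) V=F ⇒ E: vacuous ✓
  (7) N=F ⇒ E: vacuous ✓
  (8) {Q, C, N, V}: 0/4 true — not all ✓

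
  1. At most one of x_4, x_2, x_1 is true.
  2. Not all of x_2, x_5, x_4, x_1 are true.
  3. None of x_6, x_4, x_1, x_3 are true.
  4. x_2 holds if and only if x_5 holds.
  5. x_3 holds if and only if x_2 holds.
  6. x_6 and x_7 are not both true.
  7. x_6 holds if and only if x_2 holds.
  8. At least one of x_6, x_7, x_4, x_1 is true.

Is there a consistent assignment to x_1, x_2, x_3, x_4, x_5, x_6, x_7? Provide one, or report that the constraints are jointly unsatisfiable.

x_1 = False, x_2 = False, x_3 = False, x_4 = False, x_5 = False, x_6 = False, x_7 = True

  (1) {x_4, x_2, x_1}: 0 true — at most one ✓
  (2) {x_2, x_5, x_4, x_1}: 0/4 true — not all ✓
  (3) {x_6, x_4, x_1, x_3}: 0 true — none ✓
  (4) x_2=F, x_5=F — same ✓
  (5) x_3=F, x_2=F — same ✓
  (6) x_6=F, x_7=T — not both ✓
  (7) x_6=F, x_2=F — same ✓
  (8) {x_6, x_7, x_4, x_1}: 1 true — at least one ✓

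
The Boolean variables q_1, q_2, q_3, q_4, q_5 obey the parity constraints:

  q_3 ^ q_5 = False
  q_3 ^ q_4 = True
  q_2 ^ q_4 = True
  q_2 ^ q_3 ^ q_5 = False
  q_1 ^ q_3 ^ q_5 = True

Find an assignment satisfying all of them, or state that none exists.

q_1: True; q_2: False; q_3: False; q_4: True; q_5: False

q_3 ^ q_5 = F ^ F = False ✓
q_3 ^ q_4 = F ^ T = True ✓
q_2 ^ q_4 = F ^ T = True ✓
q_2 ^ q_3 ^ q_5 = F ^ F ^ F = False ✓
q_1 ^ q_3 ^ q_5 = T ^ F ^ F = True ✓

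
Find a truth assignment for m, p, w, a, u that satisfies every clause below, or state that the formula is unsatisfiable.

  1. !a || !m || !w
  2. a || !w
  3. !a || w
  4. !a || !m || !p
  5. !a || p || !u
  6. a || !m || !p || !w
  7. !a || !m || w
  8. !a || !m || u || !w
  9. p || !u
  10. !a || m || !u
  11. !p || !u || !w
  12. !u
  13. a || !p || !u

m = True, p = True, w = False, a = False, u = False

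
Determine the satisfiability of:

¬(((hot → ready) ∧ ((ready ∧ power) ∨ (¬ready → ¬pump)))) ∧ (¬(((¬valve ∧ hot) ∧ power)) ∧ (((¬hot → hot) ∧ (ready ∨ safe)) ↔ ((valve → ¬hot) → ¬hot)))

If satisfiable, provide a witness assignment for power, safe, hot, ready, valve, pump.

power: False, safe: True, hot: True, ready: False, valve: True, pump: False

  ¬(((hot → ready) ∧ ((ready ∧ power) ∨ (¬ready → ¬pump)))) = True
    (hot → ready) ∧ ((ready ∧ power) ∨ (¬ready → ¬pump)) = False
      hot → ready = False
      (ready ∧ power) ∨ (¬ready → ¬pump) = True
        ready ∧ power = False
        ¬ready → ¬pump = True
          ¬ready = True
          ¬pump = True
  ¬(((¬valve ∧ hot) ∧ power)) ∧ (((¬hot → hot) ∧ (ready ∨ safe)) ↔ ((valve → ¬hot) → ¬hot)) = True
    ¬(((¬valve ∧ hot) ∧ power)) = True
      (¬valve ∧ hot) ∧ power = False
        ¬valve ∧ hot = False
          ¬valve = False
    ((¬hot → hot) ∧ (ready ∨ safe)) ↔ ((valve → ¬hot) → ¬hot) = True
      (¬hot → hot) ∧ (ready ∨ safe) = True
        ¬hot → hot = True
          ¬hot = False
        ready ∨ safe = True
      (valve → ¬hot) → ¬hot = True
        valve → ¬hot = False
          ¬hot = False
        ¬hot = False
Both conjuncts True, so the formula holds.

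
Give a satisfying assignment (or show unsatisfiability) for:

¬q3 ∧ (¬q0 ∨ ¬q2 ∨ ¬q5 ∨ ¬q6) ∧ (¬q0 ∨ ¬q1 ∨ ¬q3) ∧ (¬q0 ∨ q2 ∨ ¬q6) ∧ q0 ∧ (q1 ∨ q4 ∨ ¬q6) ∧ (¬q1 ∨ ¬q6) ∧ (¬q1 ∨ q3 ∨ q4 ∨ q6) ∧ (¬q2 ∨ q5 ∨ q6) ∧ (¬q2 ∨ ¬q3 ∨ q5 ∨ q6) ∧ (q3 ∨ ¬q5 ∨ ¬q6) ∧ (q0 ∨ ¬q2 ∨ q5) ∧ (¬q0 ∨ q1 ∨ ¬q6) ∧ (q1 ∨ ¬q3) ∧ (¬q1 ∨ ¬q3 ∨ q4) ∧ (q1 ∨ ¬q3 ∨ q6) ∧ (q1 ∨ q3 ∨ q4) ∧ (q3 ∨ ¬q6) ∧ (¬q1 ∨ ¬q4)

Unit clause (¬q3) forces q3 = False.
Unit clause (q0) forces q0 = True.
In (q3 ∨ ¬q6) only ¬q6 is left, so q6 = False.
Try q1 = True:
  (¬q1 ∨ q3 ∨ q4 ∨ q6) forces q4 = True.
  clause (¬q1 ∨ ¬q4) is falsified — backtrack.
So q1 = False.
  then (q1 ∨ q3 ∨ q4) forces q4 = True.
Set q2 = False.
Set q5 = True.
All clauses satisfied.

q0=T; q1=F; q2=F; q3=F; q4=T; q5=T; q6=F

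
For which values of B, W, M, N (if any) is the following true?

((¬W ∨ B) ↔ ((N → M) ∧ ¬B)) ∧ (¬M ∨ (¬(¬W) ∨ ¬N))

B: False, W: True, M: False, N: True

  (¬W ∨ B) ↔ ((N → M) ∧ ¬B) = True
    ¬W ∨ B = False
      ¬W = False
    (N → M) ∧ ¬B = False
      N → M = False
      ¬B = True
  ¬M ∨ (¬(¬W) ∨ ¬N) = True
    ¬M = True
    ¬(¬W) ∨ ¬N = True
      ¬(¬W) = True
        ¬W = False
      ¬N = False
Both conjuncts True, so the formula holds.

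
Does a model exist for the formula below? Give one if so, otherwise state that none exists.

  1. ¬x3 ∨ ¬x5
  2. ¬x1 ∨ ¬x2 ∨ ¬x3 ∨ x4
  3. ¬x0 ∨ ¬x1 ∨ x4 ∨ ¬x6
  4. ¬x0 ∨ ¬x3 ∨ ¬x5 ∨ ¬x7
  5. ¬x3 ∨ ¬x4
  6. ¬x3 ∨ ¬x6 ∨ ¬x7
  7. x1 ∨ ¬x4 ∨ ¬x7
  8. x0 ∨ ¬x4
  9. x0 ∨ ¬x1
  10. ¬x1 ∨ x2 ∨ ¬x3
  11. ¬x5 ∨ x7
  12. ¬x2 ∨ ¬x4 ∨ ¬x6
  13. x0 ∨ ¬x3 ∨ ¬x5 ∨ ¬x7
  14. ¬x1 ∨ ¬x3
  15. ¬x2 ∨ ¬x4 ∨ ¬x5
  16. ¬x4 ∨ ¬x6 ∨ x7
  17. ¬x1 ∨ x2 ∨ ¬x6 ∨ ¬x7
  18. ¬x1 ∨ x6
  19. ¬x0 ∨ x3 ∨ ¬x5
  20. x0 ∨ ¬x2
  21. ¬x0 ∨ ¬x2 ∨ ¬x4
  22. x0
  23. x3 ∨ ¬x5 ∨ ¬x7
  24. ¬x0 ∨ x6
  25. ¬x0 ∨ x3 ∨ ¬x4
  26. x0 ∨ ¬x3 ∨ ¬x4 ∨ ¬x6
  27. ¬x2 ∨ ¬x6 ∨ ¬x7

Unit clause (x0) forces x0 = True.
In (¬x0 ∨ x6) only x6 is left, so x6 = True.
Try x1 = True:
  (¬x0 ∨ ¬x1 ∨ x4 ∨ ¬x6) forces x4 = True.
  (¬x3 ∨ ¬x4) forces x3 = False.
  clause (¬x0 ∨ x3 ∨ ¬x4) is falsified — backtrack.
So x1 = False.
Set x2 = False.
Set x3 = True.
  then (¬x3 ∨ ¬x5) forces x5 = False.
  then (¬x3 ∨ ¬x4) forces x4 = False.
  then (¬x3 ∨ ¬x6 ∨ ¬x7) forces x7 = False.
All clauses satisfied.

x0 = True, x1 = False, x2 = False, x3 = True, x4 = False, x5 = False, x6 = True, x7 = False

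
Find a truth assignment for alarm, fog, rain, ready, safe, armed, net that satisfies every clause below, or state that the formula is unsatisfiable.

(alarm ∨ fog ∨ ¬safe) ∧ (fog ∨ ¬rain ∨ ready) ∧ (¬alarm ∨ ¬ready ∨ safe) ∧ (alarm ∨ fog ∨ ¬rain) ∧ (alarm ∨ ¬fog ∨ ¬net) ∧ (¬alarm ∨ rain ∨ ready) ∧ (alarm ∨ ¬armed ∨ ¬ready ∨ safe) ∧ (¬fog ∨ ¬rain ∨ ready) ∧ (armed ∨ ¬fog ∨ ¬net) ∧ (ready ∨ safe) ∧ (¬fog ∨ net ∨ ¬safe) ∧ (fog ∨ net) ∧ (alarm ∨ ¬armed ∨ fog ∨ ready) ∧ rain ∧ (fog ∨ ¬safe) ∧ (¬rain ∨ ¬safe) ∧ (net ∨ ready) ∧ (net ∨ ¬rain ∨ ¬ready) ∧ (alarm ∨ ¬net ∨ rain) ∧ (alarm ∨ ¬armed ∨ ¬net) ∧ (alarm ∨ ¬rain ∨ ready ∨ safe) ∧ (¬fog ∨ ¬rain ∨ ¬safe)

Unsatisfiable

Case rain = True:
  (¬rain ∨ ¬safe) forces safe = False.
  (ready ∨ safe) forces ready = True.
  (¬alarm ∨ ¬ready ∨ safe) forces alarm = False.
  (alarm ∨ fog ∨ ¬rain) forces fog = True.
  (alarm ∨ ¬fog ∨ ¬net) forces net = False.
  Clause (net ∨ ¬rain ∨ ¬ready) is falsified — contradiction.
Case rain = False:
  Clause (rain) is falsified — contradiction.
Both cases fail, so the formula is unsatisfiable.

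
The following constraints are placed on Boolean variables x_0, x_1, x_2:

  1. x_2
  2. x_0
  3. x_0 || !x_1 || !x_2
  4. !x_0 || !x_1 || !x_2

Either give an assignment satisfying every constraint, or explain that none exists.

Unit clause (x_2) forces x_2 = True.
Unit clause (x_0) forces x_0 = True.
In (!x_0 || !x_1 || !x_2) only !x_1 is left, so x_1 = False.
Check each clause:
  (x_2): x_2 holds.
  (x_0): x_0 holds.
  (x_0 || !x_1 || !x_2): x_0 holds.
  (!x_0 || !x_1 || !x_2): !x_1 holds.
All clauses satisfied.

x_0=T, x_1=F, x_2=T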